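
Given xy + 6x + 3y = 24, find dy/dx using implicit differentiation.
Take d/dx of both sides. Since y is implicitly a function of x, the chain rule attaches a y' = dy/dx factor whenever we differentiate through y.

Set F(x, y) = (left side) − (right side), so the curve is F = 0. Differentiating each term of F:
  d/dx[xy] = x·y' + y
  d/dx[6x] = 6
  d/dx[3y] = 3·y'
  d/dx[-24] = 0

Collecting, the y'-free part is the partial derivative in x and the y' coefficient is the partial derivative in y:
  ∂F/∂x = y + 6
  ∂F/∂y = x + 3

so d/dx[F(x, y(x))] = ∂F/∂x + (∂F/∂y)·y' = 0. Rearranging,
  dy/dx = -(∂F/∂x)/(∂F/∂y) = -(y + 6)/(x + 3) = (-y - 6)/(x + 3)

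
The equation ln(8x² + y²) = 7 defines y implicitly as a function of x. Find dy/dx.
Differentiate both sides with respect to x, treating y as y(x). By the chain rule, any term containing y contributes a factor of y' = dy/dx when we differentiate it.

Move every term to one side and write the relation as F(x, y) = 0. Term by term,
  d/dx[ln(8x^2 + y^2)] = (16x + 2y·y')/(8x^2 + y^2)
  d/dx[-7] = 0

The pieces without y' make up ∂F/∂x and the coefficient of y' is ∂F/∂y:
  ∂F/∂x = 16x/(8x^2 + y^2),
  ∂F/∂y = 2y/(8x^2 + y^2).

Since d/dx[F] = ∂F/∂x + (∂F/∂y)·y' = 0, solve for y':
  (∂F/∂y)·y' = -∂F/∂x
  dy/dx = -(∂F/∂x)/(∂F/∂y) = -(16x/(8x^2 + y^2))/(2y/(8x^2 + y^2)) = -8x/y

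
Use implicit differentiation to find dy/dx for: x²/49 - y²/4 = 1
Differentiate both sides with respect to x, treating y as y(x). By the chain rule, any term containing y contributes a factor of y' = dy/dx when we differentiate it.

Move every term to one side and write the relation as F(x, y) = 0. Term by term,
  d/dx[x^2/49] = 2x/49
  d/dx[-y^2/4] = -y·y'/2
  d/dx[-1] = 0

The pieces without y' make up ∂F/∂x and the coefficient of y' is ∂F/∂y:
  ∂F/∂x = 2x/49,
  ∂F/∂y = -y/2.

Since d/dx[F] = ∂F/∂x + (∂F/∂y)·y' = 0, solve for y':
  (∂F/∂y)·y' = -∂F/∂x
  dy/dx = -(∂F/∂x)/(∂F/∂y) = -(2x/49)/(-y/2) = 4x/(49y)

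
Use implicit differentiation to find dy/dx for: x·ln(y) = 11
Differentiate both sides with respect to x, treating y as y(x). By the chain rule, any term containing y contributes a factor of y' = dy/dx when we differentiate it.

Move every term to one side and write the relation as F(x, y) = 0. Term by term,
  d/dx[x·ln(y)] = x·y'/y + ln(y)
  d/dx[-11] = 0

The pieces without y' make up ∂F/∂x and the coefficient of y' is ∂F/∂y:
  ∂F/∂x = ln(y),
  ∂F/∂y = x/y.

Since d/dx[F] = ∂F/∂x + (∂F/∂y)·y' = 0, solve for y':
  (∂F/∂y)·y' = -∂F/∂x
  dy/dx = -(∂F/∂x)/(∂F/∂y) = -(ln(y))/(x/y) = -y·ln(y)/x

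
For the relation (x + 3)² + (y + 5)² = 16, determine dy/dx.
Take d/dx of both sides. Since y is implicitly a function of x, the chain rule attaches a y' = dy/dx factor whenever we differentiate through y.

Set F(x, y) = (left side) − (right side), so the curve is F = 0. Differentiating each term of F:
  d/dx[(x + 3)^2] = 2x + 6
  d/dx[(y + 5)^2] = 2·y'(y + 5)
  d/dx[-16] = 0

Collecting, the y'-free part is the partial derivative in x and the y' coefficient is the partial derivative in y:
  ∂F/∂x = 2x + 6
  ∂F/∂y = 2y + 10

so d/dx[F(x, y(x))] = ∂F/∂x + (∂F/∂y)·y' = 0. Rearranging,
  dy/dx = -(∂F/∂x)/(∂F/∂y) = -(2x + 6)/(2y + 10) = (-x - 3)/(y + 5)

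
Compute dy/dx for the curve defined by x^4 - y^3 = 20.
Apply d/dx to both sides, remembering that y depends on x. Each occurrence of y therefore brings in a y' = dy/dx via the chain rule.

With F(x, y) equal to the left-hand side minus the right, differentiate F term by term:
  d/dx[x^4] = 4x^3
  d/dx[-y^3] = -3y^2·y'
  d/dx[-20] = 0
Adding these up, d/dx[F] = 0 becomes
  (4x^3) + (-3y^2)·y' = 0,
so isolating y',
  dy/dx = -(4x^3)/(-3y^2) = 4x^3/(3y^2)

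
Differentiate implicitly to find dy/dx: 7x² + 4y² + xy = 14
Take d/dx of both sides. Since y is implicitly a function of x, the chain rule attaches a y' = dy/dx factor whenever we differentiate through y.

Set F(x, y) = (left side) − (right side), so the curve is F = 0. Differentiating each term of F:
  d/dx[7x^2] = 14x
  d/dx[xy] = x·y' + y
  d/dx[4y^2] = 8y·y'
  d/dx[-14] = 0

Collecting, the y'-free part is the partial derivative in x and the y' coefficient is the partial derivative in y:
  ∂F/∂x = 14x + y
  ∂F/∂y = x + 8y

so d/dx[F(x, y(x))] = ∂F/∂x + (∂F/∂y)·y' = 0. Rearranging,
  dy/dx = -(∂F/∂x)/(∂F/∂y) = -(14x + y)/(x + 8y) = (-14x - y)/(x + 8y)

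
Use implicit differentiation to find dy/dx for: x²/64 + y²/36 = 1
Differentiate both sides with respect to x, treating y as y(x). By the chain rule, any term containing y contributes a factor of y' = dy/dx when we differentiate it.

Move every term to one side and write the relation as F(x, y) = 0. Term by term,
  d/dx[x^2/64] = x/32
  d/dx[y^2/36] = y·y'/18
  d/dx[-1] = 0

The pieces without y' make up ∂F/∂x and the coefficient of y' is ∂F/∂y:
  ∂F/∂x = x/32,
  ∂F/∂y = y/18.

Since d/dx[F] = ∂F/∂x + (∂F/∂y)·y' = 0, solve for y':
  (∂F/∂y)·y' = -∂F/∂x
  dy/dx = -(∂F/∂x)/(∂F/∂y) = -(x/32)/(y/18) = -9x/(16y)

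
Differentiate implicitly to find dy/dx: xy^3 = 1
Differentiate the relation implicitly: treat y = y(x) and apply the chain rule, so every y-derivative picks up a y' = dy/dx factor.

With everything moved to the left-hand side, differentiate term by term:
  d/dx[xy^3] = 3xy^2·y' + y^3
  d/dx[-1] = 0

Separating the contributions that come from x directly and those that come through y:
  without y':      y^3
  multiplying y':  3xy^2

so (y^3) + (3xy^2)·y' = 0, and therefore
  dy/dx = -(y^3)/(3xy^2) = -y/(3x)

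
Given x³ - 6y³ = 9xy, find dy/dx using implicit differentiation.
Differentiate both sides with respect to x, treating y as y(x). By the chain rule, any term containing y contributes a factor of y' = dy/dx when we differentiate it.

Move every term to one side and write the relation as F(x, y) = 0. Term by term,
  d/dx[x^3] = 3x^2
  d/dx[-9xy] = -9x·y' - 9y
  d/dx[-6y^3] = -18y^2·y'

The pieces without y' make up ∂F/∂x and the coefficient of y' is ∂F/∂y:
  ∂F/∂x = 3x^2 - 9y,
  ∂F/∂y = -9x - 18y^2.

Since d/dx[F] = ∂F/∂x + (∂F/∂y)·y' = 0, solve for y':
  (∂F/∂y)·y' = -∂F/∂x
  dy/dx = -(∂F/∂x)/(∂F/∂y) = -(3x^2 - 9y)/(-9x - 18y^2) = (x^2/3 - y)/(x + 2y^2)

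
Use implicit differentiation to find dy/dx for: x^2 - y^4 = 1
Differentiate the relation implicitly: treat y = y(x) and apply the chain rule, so every y-derivative picks up a y' = dy/dx factor.

With everything moved to the left-hand side, differentiate term by term:
  d/dx[x^2] = 2x
  d/dx[-y^4] = -4y^3·y'
  d/dx[-1] = 0

Separating the contributions that come from x directly and those that come through y:
  without y':      2x
  multiplying y':  -4y^3

so (2x) + (-4y^3)·y' = 0, and therefore
  dy/dx = -(2x)/(-4y^3) = x/(2y^3)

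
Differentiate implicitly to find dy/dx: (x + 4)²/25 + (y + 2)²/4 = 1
Differentiate the relation implicitly: treat y = y(x) and apply the chain rule, so every y-derivative picks up a y' = dy/dx factor.

With everything moved to the left-hand side, differentiate term by term:
  d/dx[(x + 4)^2/25] = 2x/25 + 8/25
  d/dx[(y + 2)^2/4] = y'(y + 2)/2
  d/dx[-1] = 0

Separating the contributions that come from x directly and those that come through y:
  without y':      2x/25 + 8/25
  multiplying y':  y/2 + 1

so (2x/25 + 8/25) + (y/2 + 1)·y' = 0, and therefore
  dy/dx = -(2x/25 + 8/25)/(y/2 + 1)
        = -(2(x + 4)/25)/((y + 2)/2) = 4(-x - 4)/(25(y + 2))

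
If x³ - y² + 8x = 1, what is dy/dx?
Apply d/dx to both sides, remembering that y depends on x. Each occurrence of y therefore brings in a y' = dy/dx via the chain rule.

With F(x, y) equal to the left-hand side minus the right, differentiate F term by term:
  d/dx[x^3] = 3x^2
  d/dx[8x] = 8
  d/dx[-y^2] = -2y·y'
  d/dx[-1] = 0
Adding these up, d/dx[F] = 0 becomes
  (3x^2 + 8) + (-2y)·y' = 0,
so isolating y',
  dy/dx = -(3x^2 + 8)/(-2y) = (3x^2 + 8)/(2y)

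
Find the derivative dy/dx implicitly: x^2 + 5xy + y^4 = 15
Differentiate both sides with respect to x, treating y as y(x). By the chain rule, any term containing y contributes a factor of y' = dy/dx when we differentiate it.

Move every term to one side and write the relation as F(x, y) = 0. Term by term,
  d/dx[x^2] = 2x
  d/dx[5xy] = 5x·y' + 5y
  d/dx[y^4] = 4y^3·y'
  d/dx[-15] = 0

The pieces without y' make up ∂F/∂x and the coefficient of y' is ∂F/∂y:
  ∂F/∂x = 2x + 5y,
  ∂F/∂y = 5x + 4y^3.

Since d/dx[F] = ∂F/∂x + (∂F/∂y)·y' = 0, solve for y':
  (∂F/∂y)·y' = -∂F/∂x
  dy/dx = -(∂F/∂x)/(∂F/∂y) = -(2x + 5y)/(5x + 4y^3) = (-2x - 5y)/(5x + 4y^3)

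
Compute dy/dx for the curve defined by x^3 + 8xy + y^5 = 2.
Differentiate the relation implicitly: treat y = y(x) and apply the chain rule, so every y-derivative picks up a y' = dy/dx factor.

With everything moved to the left-hand side, differentiate term by term:
  d/dx[x^3] = 3x^2
  d/dx[8xy] = 8x·y' + 8y
  d/dx[y^5] = 5y^4·y'
  d/dx[-2] = 0

Separating the contributions that come from x directly and those that come through y:
  without y':      3x^2 + 8y
  multiplying y':  8x + 5y^4

so (3x^2 + 8y) + (8x + 5y^4)·y' = 0, and therefore
  dy/dx = -(3x^2 + 8y)/(8x + 5y^4) = (-3x^2 - 8y)/(8x + 5y^4)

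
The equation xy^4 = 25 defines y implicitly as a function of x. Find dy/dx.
Take d/dx of both sides. Since y is implicitly a function of x, the chain rule attaches a y' = dy/dx factor whenever we differentiate through y.

Set F(x, y) = (left side) − (right side), so the curve is F = 0. Differentiating each term of F:
  d/dx[xy^4] = 4xy^3·y' + y^4
  d/dx[-25] = 0

Collecting, the y'-free part is the partial derivative in x and the y' coefficient is the partial derivative in y:
  ∂F/∂x = y^4
  ∂F/∂y = 4xy^3

so d/dx[F(x, y(x))] = ∂F/∂x + (∂F/∂y)·y' = 0. Rearranging,
  dy/dx = -(∂F/∂x)/(∂F/∂y) = -(y^4)/(4xy^3) = -y/(4x)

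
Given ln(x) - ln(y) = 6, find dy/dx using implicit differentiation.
Take d/dx of both sides. Since y is implicitly a function of x, the chain rule attaches a y' = dy/dx factor whenever we differentiate through y.

Set F(x, y) = (left side) − (right side), so the curve is F = 0. Differentiating each term of F:
  d/dx[ln(x)] = 1/x
  d/dx[-ln(y)] = -y'/y
  d/dx[-6] = 0

Collecting, the y'-free part is the partial derivative in x and the y' coefficient is the partial derivative in y:
  ∂F/∂x = 1/x
  ∂F/∂y = -1/y

so d/dx[F(x, y(x))] = ∂F/∂x + (∂F/∂y)·y' = 0. Rearranging,
  dy/dx = -(∂F/∂x)/(∂F/∂y) = -(1/x)/(-1/y) = y/x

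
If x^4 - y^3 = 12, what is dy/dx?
Apply d/dx to both sides, remembering that y depends on x. Each occurrence of y therefore brings in a y' = dy/dx via the chain rule.

With F(x, y) equal to the left-hand side minus the right, differentiate F term by term:
  d/dx[x^4] = 4x^3
  d/dx[-y^3] = -3y^2·y'
  d/dx[-12] = 0
Adding these up, d/dx[F] = 0 becomes
  (4x^3) + (-3y^2)·y' = 0,
so isolating y',
  dy/dx = -(4x^3)/(-3y^2) = 4x^3/(3y^2)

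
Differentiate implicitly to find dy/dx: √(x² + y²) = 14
Differentiate both sides with respect to x, treating y as y(x). By the chain rule, any term containing y contributes a factor of y' = dy/dx when we differentiate it.

Move every term to one side and write the relation as F(x, y) = 0. Term by term,
  d/dx[√(x^2 + y^2)] = (x + y·y')/√(x^2 + y^2)
  d/dx[-14] = 0

The pieces without y' make up ∂F/∂x and the coefficient of y' is ∂F/∂y:
  ∂F/∂x = x/√(x^2 + y^2),
  ∂F/∂y = y/√(x^2 + y^2).

Since d/dx[F] = ∂F/∂x + (∂F/∂y)·y' = 0, solve for y':
  (∂F/∂y)·y' = -∂F/∂x
  dy/dx = -(∂F/∂x)/(∂F/∂y) = -(x/√(x^2 + y^2))/(y/√(x^2 + y^2)) = -x/y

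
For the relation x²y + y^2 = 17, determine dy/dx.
Differentiate both sides with respect to x, treating y as y(x). By the chain rule, any term containing y contributes a factor of y' = dy/dx when we differentiate it.

Move every term to one side and write the relation as F(x, y) = 0. Term by term,
  d/dx[x^2y] = x^2·y' + 2xy
  d/dx[y^2] = 2y·y'
  d/dx[-17] = 0

The pieces without y' make up ∂F/∂x and the coefficient of y' is ∂F/∂y:
  ∂F/∂x = 2xy,
  ∂F/∂y = x^2 + 2y.

Since d/dx[F] = ∂F/∂x + (∂F/∂y)·y' = 0, solve for y':
  (∂F/∂y)·y' = -∂F/∂x
  dy/dx = -(∂F/∂x)/(∂F/∂y) = -(2xy)/(x^2 + 2y) = -2xy/(x^2 + 2y)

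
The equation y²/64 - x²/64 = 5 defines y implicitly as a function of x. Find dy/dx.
Apply d/dx to both sides, remembering that y depends on x. Each occurrence of y therefore brings in a y' = dy/dx via the chain rule.

With F(x, y) equal to the left-hand side minus the right, differentiate F term by term:
  d/dx[-x^2/64] = -x/32
  d/dx[y^2/64] = y·y'/32
  d/dx[-5] = 0
Adding these up, d/dx[F] = 0 becomes
  (-x/32) + (y/32)·y' = 0,
so isolating y',
  dy/dx = -(-x/32)/(y/32) = x/y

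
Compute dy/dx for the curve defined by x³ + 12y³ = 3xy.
Apply d/dx to both sides, remembering that y depends on x. Each occurrence of y therefore brings in a y' = dy/dx via the chain rule.

With F(x, y) equal to the left-hand side minus the right, differentiate F term by term:
  d/dx[x^3] = 3x^2
  d/dx[-3xy] = -3x·y' - 3y
  d/dx[12y^3] = 36y^2·y'
Adding these up, d/dx[F] = 0 becomes
  (3x^2 - 3y) + (-3x + 36y^2)·y' = 0,
so isolating y',
  dy/dx = -(3x^2 - 3y)/(-3x + 36y^2) = (x^2 - y)/(x - 12y^2)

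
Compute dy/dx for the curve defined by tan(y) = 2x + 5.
Differentiate both sides with respect to x, treating y as y(x). By the chain rule, any term containing y contributes a factor of y' = dy/dx when we differentiate it.

Move every term to one side and write the relation as F(x, y) = 0. Term by term,
  d/dx[-2x] = -2
  d/dx[tan(y)] = y'(tan(y)^2 + 1)
  d/dx[-5] = 0

The pieces without y' make up ∂F/∂x and the coefficient of y' is ∂F/∂y:
  ∂F/∂x = -2,
  ∂F/∂y = tan(y)^2 + 1.

Since d/dx[F] = ∂F/∂x + (∂F/∂y)·y' = 0, solve for y':
  (∂F/∂y)·y' = -∂F/∂x
  dy/dx = -(∂F/∂x)/(∂F/∂y) = -(-2)/(tan(y)^2 + 1) = 2cos(y)^2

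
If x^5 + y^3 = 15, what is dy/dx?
Apply d/dx to both sides, remembering that y depends on x. Each occurrence of y therefore brings in a y' = dy/dx via the chain rule.

With F(x, y) equal to the left-hand side minus the right, differentiate F term by term:
  d/dx[x^5] = 5x^4
  d/dx[y^3] = 3y^2·y'
  d/dx[-15] = 0
Adding these up, d/dx[F] = 0 becomes
  (5x^4) + (3y^2)·y' = 0,
so isolating y',
  dy/dx = -(5x^4)/(3y^2) = -5x^4/(3y^2)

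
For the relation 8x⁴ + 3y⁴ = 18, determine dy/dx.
Differentiate both sides with respect to x, treating y as y(x). By the chain rule, any term containing y contributes a factor of y' = dy/dx when we differentiate it.

Move every term to one side and write the relation as F(x, y) = 0. Term by term,
  d/dx[8x^4] = 32x^3
  d/dx[3y^4] = 12y^3·y'
  d/dx[-18] = 0

The pieces without y' make up ∂F/∂x and the coefficient of y' is ∂F/∂y:
  ∂F/∂x = 32x^3,
  ∂F/∂y = 12y^3.

Since d/dx[F] = ∂F/∂x + (∂F/∂y)·y' = 0, solve for y':
  (∂F/∂y)·y' = -∂F/∂x
  dy/dx = -(∂F/∂x)/(∂F/∂y) = -(32x^3)/(12y^3) = -8x^3/(3y^3)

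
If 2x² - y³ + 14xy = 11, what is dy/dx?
Differentiate both sides with respect to x, treating y as y(x). By the chain rule, any term containing y contributes a factor of y' = dy/dx when we differentiate it.

Move every term to one side and write the relation as F(x, y) = 0. Term by term,
  d/dx[2x^2] = 4x
  d/dx[14xy] = 14x·y' + 14y
  d/dx[-y^3] = -3y^2·y'
  d/dx[-11] = 0

The pieces without y' make up ∂F/∂x and the coefficient of y' is ∂F/∂y:
  ∂F/∂x = 4x + 14y,
  ∂F/∂y = 14x - 3y^2.

Since d/dx[F] = ∂F/∂x + (∂F/∂y)·y' = 0, solve for y':
  (∂F/∂y)·y' = -∂F/∂x
  dy/dx = -(∂F/∂x)/(∂F/∂y) = -(4x + 14y)/(14x - 3y^2) = 2(-2x - 7y)/(14x - 3y^2)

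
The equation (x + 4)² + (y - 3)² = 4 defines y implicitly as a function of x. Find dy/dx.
Apply d/dx to both sides, remembering that y depends on x. Each occurrence of y therefore brings in a y' = dy/dx via the chain rule.

With F(x, y) equal to the left-hand side minus the right, differentiate F term by term:
  d/dx[(x + 4)^2] = 2x + 8
  d/dx[(y - 3)^2] = 2·y'(y - 3)
  d/dx[-4] = 0
Adding these up, d/dx[F] = 0 becomes
  (2x + 8) + (2y - 6)·y' = 0,
so isolating y',
  dy/dx = -(2x + 8)/(2y - 6) = (-x - 4)/(y - 3)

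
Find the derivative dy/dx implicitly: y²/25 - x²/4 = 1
Apply d/dx to both sides, remembering that y depends on x. Each occurrence of y therefore brings in a y' = dy/dx via the chain rule.

With F(x, y) equal to the left-hand side minus the right, differentiate F term by term:
  d/dx[-x^2/4] = -x/2
  d/dx[y^2/25] = 2y·y'/25
  d/dx[-1] = 0
Adding these up, d/dx[F] = 0 becomes
  (-x/2) + (2y/25)·y' = 0,
so isolating y',
  dy/dx = -(-x/2)/(2y/25) = 25x/(4y)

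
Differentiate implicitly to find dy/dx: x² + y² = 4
Differentiate both sides with respect to x, treating y as y(x). By the chain rule, any term containing y contributes a factor of y' = dy/dx when we differentiate it.

Move every term to one side and write the relation as F(x, y) = 0. Term by term,
  d/dx[x^2] = 2x
  d/dx[y^2] = 2y·y'
  d/dx[-4] = 0

The pieces without y' make up ∂F/∂x and the coefficient of y' is ∂F/∂y:
  ∂F/∂x = 2x,
  ∂F/∂y = 2y.

Since d/dx[F] = ∂F/∂x + (∂F/∂y)·y' = 0, solve for y':
  (∂F/∂y)·y' = -∂F/∂x
  dy/dx = -(∂F/∂x)/(∂F/∂y) = -(2x)/(2y) = -x/y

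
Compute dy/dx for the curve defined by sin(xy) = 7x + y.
Differentiate both sides with respect to x, treating y as y(x). By the chain rule, any term containing y contributes a factor of y' = dy/dx when we differentiate it.

Move every term to one side and write the relation as F(x, y) = 0. Term by term,
  d/dx[-7x] = -7
  d/dx[-y] = -y'
  d/dx[sin(xy)] = (x·y' + y)·cos(xy)

The pieces without y' make up ∂F/∂x and the coefficient of y' is ∂F/∂y:
  ∂F/∂x = y·cos(xy) - 7,
  ∂F/∂y = x·cos(xy) - 1.

Since d/dx[F] = ∂F/∂x + (∂F/∂y)·y' = 0, solve for y':
  (∂F/∂y)·y' = -∂F/∂x
  dy/dx = -(∂F/∂x)/(∂F/∂y) = -(y·cos(xy) - 7)/(x·cos(xy) - 1) = (-y·cos(xy) + 7)/(x·cos(xy) - 1)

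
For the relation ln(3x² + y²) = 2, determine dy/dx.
Differentiate both sides with respect to x, treating y as y(x). By the chain rule, any term containing y contributes a factor of y' = dy/dx when we differentiate it.

Move every term to one side and write the relation as F(x, y) = 0. Term by term,
  d/dx[ln(3x^2 + y^2)] = (6x + 2y·y')/(3x^2 + y^2)
  d/dx[-2] = 0

The pieces without y' make up ∂F/∂x and the coefficient of y' is ∂F/∂y:
  ∂F/∂x = 6x/(3x^2 + y^2),
  ∂F/∂y = 2y/(3x^2 + y^2).

Since d/dx[F] = ∂F/∂x + (∂F/∂y)·y' = 0, solve for y':
  (∂F/∂y)·y' = -∂F/∂x
  dy/dx = -(∂F/∂x)/(∂F/∂y) = -(6x/(3x^2 + y^2))/(2y/(3x^2 + y^2)) = -3x/y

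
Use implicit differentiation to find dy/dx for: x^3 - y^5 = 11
Take d/dx of both sides. Since y is implicitly a function of x, the chain rule attaches a y' = dy/dx factor whenever we differentiate through y.

Set F(x, y) = (left side) − (right side), so the curve is F = 0. Differentiating each term of F:
  d/dx[x^3] = 3x^2
  d/dx[-y^5] = -5y^4·y'
  d/dx[-11] = 0

Collecting, the y'-free part is the partial derivative in x and the y' coefficient is the partial derivative in y:
  ∂F/∂x = 3x^2
  ∂F/∂y = -5y^4

so d/dx[F(x, y(x))] = ∂F/∂x + (∂F/∂y)·y' = 0. Rearranging,
  dy/dx = -(∂F/∂x)/(∂F/∂y) = -(3x^2)/(-5y^4) = 3x^2/(5y^4)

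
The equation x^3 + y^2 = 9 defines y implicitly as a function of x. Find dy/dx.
Differentiate the relation implicitly: treat y = y(x) and apply the chain rule, so every y-derivative picks up a y' = dy/dx factor.

With everything moved to the left-hand side, differentiate term by term:
  d/dx[x^3] = 3x^2
  d/dx[y^2] = 2y·y'
  d/dx[-9] = 0

Separating the contributions that come from x directly and those that come through y:
  without y':      3x^2
  multiplying y':  2y

so (3x^2) + (2y)·y' = 0, and therefore
  dy/dx = -(3x^2)/(2y) = -3x^2/(2y)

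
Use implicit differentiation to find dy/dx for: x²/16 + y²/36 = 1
Apply d/dx to both sides, remembering that y depends on x. Each occurrence of y therefore brings in a y' = dy/dx via the chain rule.

With F(x, y) equal to the left-hand side minus the right, differentiate F term by term:
  d/dx[x^2/16] = x/8
  d/dx[y^2/36] = y·y'/18
  d/dx[-1] = 0
Adding these up, d/dx[F] = 0 becomes
  (x/8) + (y/18)·y' = 0,
so isolating y',
  dy/dx = -(x/8)/(y/18) = -9x/(4y)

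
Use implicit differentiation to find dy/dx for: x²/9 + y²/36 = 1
Take d/dx of both sides. Since y is implicitly a function of x, the chain rule attaches a y' = dy/dx factor whenever we differentiate through y.

Set F(x, y) = (left side) − (right side), so the curve is F = 0. Differentiating each term of F:
  d/dx[x^2/9] = 2x/9
  d/dx[y^2/36] = y·y'/18
  d/dx[-1] = 0

Collecting, the y'-free part is the partial derivative in x and the y' coefficient is the partial derivative in y:
  ∂F/∂x = 2x/9
  ∂F/∂y = y/18

so d/dx[F(x, y(x))] = ∂F/∂x + (∂F/∂y)·y' = 0. Rearranging,
  dy/dx = -(∂F/∂x)/(∂F/∂y) = -(2x/9)/(y/18) = -4x/y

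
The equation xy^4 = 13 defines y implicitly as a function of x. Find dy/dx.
Differentiate both sides with respect to x, treating y as y(x). By the chain rule, any term containing y contributes a factor of y' = dy/dx when we differentiate it.

Move every term to one side and write the relation as F(x, y) = 0. Term by term,
  d/dx[xy^4] = 4xy^3·y' + y^4
  d/dx[-13] = 0

The pieces without y' make up ∂F/∂x and the coefficient of y' is ∂F/∂y:
  ∂F/∂x = y^4,
  ∂F/∂y = 4xy^3.

Since d/dx[F] = ∂F/∂x + (∂F/∂y)·y' = 0, solve for y':
  (∂F/∂y)·y' = -∂F/∂x
  dy/dx = -(∂F/∂x)/(∂F/∂y) = -(y^4)/(4xy^3) = -y/(4x)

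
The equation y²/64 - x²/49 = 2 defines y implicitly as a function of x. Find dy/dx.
Differentiate the relation implicitly: treat y = y(x) and apply the chain rule, so every y-derivative picks up a y' = dy/dx factor.

With everything moved to the left-hand side, differentiate term by term:
  d/dx[-x^2/49] = -2x/49
  d/dx[y^2/64] = y·y'/32
  d/dx[-2] = 0

Separating the contributions that come from x directly and those that come through y:
  without y':      -2x/49
  multiplying y':  y/32

so (-2x/49) + (y/32)·y' = 0, and therefore
  dy/dx = -(-2x/49)/(y/32) = 64x/(49y)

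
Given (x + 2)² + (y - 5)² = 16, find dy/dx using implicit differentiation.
Apply d/dx to both sides, remembering that y depends on x. Each occurrence of y therefore brings in a y' = dy/dx via the chain rule.

With F(x, y) equal to the left-hand side minus the right, differentiate F term by term:
  d/dx[(x + 2)^2] = 2x + 4
  d/dx[(y - 5)^2] = 2·y'(y - 5)
  d/dx[-16] = 0
Adding these up, d/dx[F] = 0 becomes
  (2x + 4) + (2y - 10)·y' = 0,
so isolating y',
  dy/dx = -(2x + 4)/(2y - 10) = (-x - 2)/(y - 5)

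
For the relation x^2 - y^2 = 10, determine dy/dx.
Differentiate both sides with respect to x, treating y as y(x). By the chain rule, any term containing y contributes a factor of y' = dy/dx when we differentiate it.

Move every term to one side and write the relation as F(x, y) = 0. Term by term,
  d/dx[x^2] = 2x
  d/dx[-y^2] = -2y·y'
  d/dx[-10] = 0

The pieces without y' make up ∂F/∂x and the coefficient of y' is ∂F/∂y:
  ∂F/∂x = 2x,
  ∂F/∂y = -2y.

Since d/dx[F] = ∂F/∂x + (∂F/∂y)·y' = 0, solve for y':
  (∂F/∂y)·y' = -∂F/∂x
  dy/dx = -(∂F/∂x)/(∂F/∂y) = -(2x)/(-2y) = x/y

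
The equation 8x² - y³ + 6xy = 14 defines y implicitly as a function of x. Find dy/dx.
Differentiate both sides with respect to x, treating y as y(x). By the chain rule, any term containing y contributes a factor of y' = dy/dx when we differentiate it.

Move every term to one side and write the relation as F(x, y) = 0. Term by term,
  d/dx[8x^2] = 16x
  d/dx[6xy] = 6x·y' + 6y
  d/dx[-y^3] = -3y^2·y'
  d/dx[-14] = 0

The pieces without y' make up ∂F/∂x and the coefficient of y' is ∂F/∂y:
  ∂F/∂x = 16x + 6y,
  ∂F/∂y = 6x - 3y^2.

Since d/dx[F] = ∂F/∂x + (∂F/∂y)·y' = 0, solve for y':
  (∂F/∂y)·y' = -∂F/∂x
  dy/dx = -(∂F/∂x)/(∂F/∂y) = -(16x + 6y)/(6x - 3y^2) = 2(-8x - 3y)/(3(2x - y^2))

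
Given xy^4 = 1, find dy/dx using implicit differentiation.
Apply d/dx to both sides, remembering that y depends on x. Each occurrence of y therefore brings in a y' = dy/dx via the chain rule.

With F(x, y) equal to the left-hand side minus the right, differentiate F term by term:
  d/dx[xy^4] = 4xy^3·y' + y^4
  d/dx[-1] = 0
Adding these up, d/dx[F] = 0 becomes
  (y^4) + (4xy^3)·y' = 0,
so isolating y',
  dy/dx = -(y^4)/(4xy^3) = -y/(4x)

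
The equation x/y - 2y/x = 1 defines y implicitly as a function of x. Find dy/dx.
Differentiate the relation implicitly: treat y = y(x) and apply the chain rule, so every y-derivative picks up a y' = dy/dx factor.

With everything moved to the left-hand side, differentiate term by term:
  d/dx[x/y] = -x·y'/y^2 + 1/y
  d/dx[-2y/x] = -2·y'/x + 2y/x^2
  d/dx[-1] = 0

Separating the contributions that come from x directly and those that come through y:
  without y':      1/y + 2y/x^2
  multiplying y':  -x/y^2 - 2/x

so (1/y + 2y/x^2) + (-x/y^2 - 2/x)·y' = 0, and therefore
  dy/dx = -(1/y + 2y/x^2)/(-x/y^2 - 2/x)
        = -((x^2 + 2y^2)/(x^2y))/(-(x^2 + 2y^2)/(xy^2)) = y/x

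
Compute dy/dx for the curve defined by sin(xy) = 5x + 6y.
Take d/dx of both sides. Since y is implicitly a function of x, the chain rule attaches a y' = dy/dx factor whenever we differentiate through y.

Set F(x, y) = (left side) − (right side), so the curve is F = 0. Differentiating each term of F:
  d/dx[-5x] = -5
  d/dx[-6y] = -6·y'
  d/dx[sin(xy)] = (x·y' + y)·cos(xy)

Collecting, the y'-free part is the partial derivative in x and the y' coefficient is the partial derivative in y:
  ∂F/∂x = y·cos(xy) - 5
  ∂F/∂y = x·cos(xy) - 6

so d/dx[F(x, y(x))] = ∂F/∂x + (∂F/∂y)·y' = 0. Rearranging,
  dy/dx = -(∂F/∂x)/(∂F/∂y) = -(y·cos(xy) - 5)/(x·cos(xy) - 6) = (-y·cos(xy) + 5)/(x·cos(xy) - 6)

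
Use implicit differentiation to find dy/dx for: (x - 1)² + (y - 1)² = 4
Take d/dx of both sides. Since y is implicitly a function of x, the chain rule attaches a y' = dy/dx factor whenever we differentiate through y.

Set F(x, y) = (left side) − (right side), so the curve is F = 0. Differentiating each term of F:
  d/dx[(x - 1)^2] = 2x - 2
  d/dx[(y - 1)^2] = 2·y'(y - 1)
  d/dx[-4] = 0

Collecting, the y'-free part is the partial derivative in x and the y' coefficient is the partial derivative in y:
  ∂F/∂x = 2x - 2
  ∂F/∂y = 2y - 2

so d/dx[F(x, y(x))] = ∂F/∂x + (∂F/∂y)·y' = 0. Rearranging,
  dy/dx = -(∂F/∂x)/(∂F/∂y) = -(2x - 2)/(2y - 2) = (1 - x)/(y - 1)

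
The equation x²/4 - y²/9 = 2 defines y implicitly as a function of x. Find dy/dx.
Apply d/dx to both sides, remembering that y depends on x. Each occurrence of y therefore brings in a y' = dy/dx via the chain rule.

With F(x, y) equal to the left-hand side minus the right, differentiate F term by term:
  d/dx[x^2/4] = x/2
  d/dx[-y^2/9] = -2y·y'/9
  d/dx[-2] = 0
Adding these up, d/dx[F] = 0 becomes
  (x/2) + (-2y/9)·y' = 0,
so isolating y',
  dy/dx = -(x/2)/(-2y/9) = 9x/(4y)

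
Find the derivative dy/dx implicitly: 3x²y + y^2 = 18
Apply d/dx to both sides, remembering that y depends on x. Each occurrence of y therefore brings in a y' = dy/dx via the chain rule.

With F(x, y) equal to the left-hand side minus the right, differentiate F term by term:
  d/dx[3x^2y] = 3x^2·y' + 6xy
  d/dx[y^2] = 2y·y'
  d/dx[-18] = 0
Adding these up, d/dx[F] = 0 becomes
  (6xy) + (3x^2 + 2y)·y' = 0,
so isolating y',
  dy/dx = -(6xy)/(3x^2 + 2y) = -6xy/(3x^2 + 2y)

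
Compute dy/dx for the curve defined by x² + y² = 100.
Differentiate the relation implicitly: treat y = y(x) and apply the chain rule, so every y-derivative picks up a y' = dy/dx factor.

With everything moved to the left-hand side, differentiate term by term:
  d/dx[x^2] = 2x
  d/dx[y^2] = 2y·y'
  d/dx[-100] = 0

Separating the contributions that come from x directly and those that come through y:
  without y':      2x
  multiplying y':  2y

so (2x) + (2y)·y' = 0, and therefore
  dy/dx = -(2x)/(2y) = -x/y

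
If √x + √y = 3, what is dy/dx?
Take d/dx of both sides. Since y is implicitly a function of x, the chain rule attaches a y' = dy/dx factor whenever we differentiate through y.

Set F(x, y) = (left side) − (right side), so the curve is F = 0. Differentiating each term of F:
  d/dx[√(x)] = 1/(2√(x))
  d/dx[√(y)] = y'/(2√(y))
  d/dx[-3] = 0

Collecting, the y'-free part is the partial derivative in x and the y' coefficient is the partial derivative in y:
  ∂F/∂x = 1/(2√(x))
  ∂F/∂y = 1/(2√(y))

so d/dx[F(x, y(x))] = ∂F/∂x + (∂F/∂y)·y' = 0. Rearranging,
  dy/dx = -(∂F/∂x)/(∂F/∂y) = -(1/(2√(x)))/(1/(2√(y))) = -√(y)/√(x)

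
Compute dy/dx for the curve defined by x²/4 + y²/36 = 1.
Take d/dx of both sides. Since y is implicitly a function of x, the chain rule attaches a y' = dy/dx factor whenever we differentiate through y.

Set F(x, y) = (left side) − (right side), so the curve is F = 0. Differentiating each term of F:
  d/dx[x^2/4] = x/2
  d/dx[y^2/36] = y·y'/18
  d/dx[-1] = 0

Collecting, the y'-free part is the partial derivative in x and the y' coefficient is the partial derivative in y:
  ∂F/∂x = x/2
  ∂F/∂y = y/18

so d/dx[F(x, y(x))] = ∂F/∂x + (∂F/∂y)·y' = 0. Rearranging,
  dy/dx = -(∂F/∂x)/(∂F/∂y) = -(x/2)/(y/18) = -9x/y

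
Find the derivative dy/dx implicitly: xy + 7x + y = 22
Differentiate both sides with respect to x, treating y as y(x). By the chain rule, any term containing y contributes a factor of y' = dy/dx when we differentiate it.

Move every term to one side and write the relation as F(x, y) = 0. Term by term,
  d/dx[xy] = x·y' + y
  d/dx[7x] = 7
  d/dx[y] = y'
  d/dx[-22] = 0

The pieces without y' make up ∂F/∂x and the coefficient of y' is ∂F/∂y:
  ∂F/∂x = y + 7,
  ∂F/∂y = x + 1.

Since d/dx[F] = ∂F/∂x + (∂F/∂y)·y' = 0, solve for y':
  (∂F/∂y)·y' = -∂F/∂x
  dy/dx = -(∂F/∂x)/(∂F/∂y) = -(y + 7)/(x + 1) = (-y - 7)/(x + 1)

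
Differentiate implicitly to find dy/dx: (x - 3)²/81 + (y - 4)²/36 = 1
Take d/dx of both sides. Since y is implicitly a function of x, the chain rule attaches a y' = dy/dx factor whenever we differentiate through y.

Set F(x, y) = (left side) − (right side), so the curve is F = 0. Differentiating each term of F:
  d/dx[(x - 3)^2/81] = 2x/81 - 2/27
  d/dx[(y - 4)^2/36] = y'(y - 4)/18
  d/dx[-1] = 0

Collecting, the y'-free part is the partial derivative in x and the y' coefficient is the partial derivative in y:
  ∂F/∂x = 2x/81 - 2/27
  ∂F/∂y = y/18 - 2/9

so d/dx[F(x, y(x))] = ∂F/∂x + (∂F/∂y)·y' = 0. Rearranging,
  dy/dx = -(∂F/∂x)/(∂F/∂y) = -(2x/81 - 2/27)/(y/18 - 2/9)
        = -(2(x - 3)/81)/((y - 4)/18) = 4(3 - x)/(9(y - 4))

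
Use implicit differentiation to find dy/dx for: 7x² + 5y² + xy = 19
Differentiate both sides with respect to x, treating y as y(x). By the chain rule, any term containing y contributes a factor of y' = dy/dx when we differentiate it.

Move every term to one side and write the relation as F(x, y) = 0. Term by term,
  d/dx[7x^2] = 14x
  d/dx[xy] = x·y' + y
  d/dx[5y^2] = 10y·y'
  d/dx[-19] = 0

The pieces without y' make up ∂F/∂x and the coefficient of y' is ∂F/∂y:
  ∂F/∂x = 14x + y,
  ∂F/∂y = x + 10y.

Since d/dx[F] = ∂F/∂x + (∂F/∂y)·y' = 0, solve for y':
  (∂F/∂y)·y' = -∂F/∂x
  dy/dx = -(∂F/∂x)/(∂F/∂y) = -(14x + y)/(x + 10y) = (-14x - y)/(x + 10y)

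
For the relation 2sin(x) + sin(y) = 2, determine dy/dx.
Take d/dx of both sides. Since y is implicitly a function of x, the chain rule attaches a y' = dy/dx factor whenever we differentiate through y.

Set F(x, y) = (left side) − (right side), so the curve is F = 0. Differentiating each term of F:
  d/dx[2sin(x)] = 2cos(x)
  d/dx[sin(y)] = y'·cos(y)
  d/dx[-2] = 0

Collecting, the y'-free part is the partial derivative in x and the y' coefficient is the partial derivative in y:
  ∂F/∂x = 2cos(x)
  ∂F/∂y = cos(y)

so d/dx[F(x, y(x))] = ∂F/∂x + (∂F/∂y)·y' = 0. Rearranging,
  dy/dx = -(∂F/∂x)/(∂F/∂y) = -(2cos(x))/(cos(y)) = -2cos(x)/cos(y)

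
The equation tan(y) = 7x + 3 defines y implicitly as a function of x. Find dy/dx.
Take d/dx of both sides. Since y is implicitly a function of x, the chain rule attaches a y' = dy/dx factor whenever we differentiate through y.

Set F(x, y) = (left side) − (right side), so the curve is F = 0. Differentiating each term of F:
  d/dx[-7x] = -7
  d/dx[tan(y)] = y'(tan(y)^2 + 1)
  d/dx[-3] = 0

Collecting, the y'-free part is the partial derivative in x and the y' coefficient is the partial derivative in y:
  ∂F/∂x = -7
  ∂F/∂y = tan(y)^2 + 1

so d/dx[F(x, y(x))] = ∂F/∂x + (∂F/∂y)·y' = 0. Rearranging,
  dy/dx = -(∂F/∂x)/(∂F/∂y) = -(-7)/(tan(y)^2 + 1) = 7cos(y)^2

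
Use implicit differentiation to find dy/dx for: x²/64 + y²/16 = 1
Differentiate both sides with respect to x, treating y as y(x). By the chain rule, any term containing y contributes a factor of y' = dy/dx when we differentiate it.

Move every term to one side and write the relation as F(x, y) = 0. Term by term,
  d/dx[x^2/64] = x/32
  d/dx[y^2/16] = y·y'/8
  d/dx[-1] = 0

The pieces without y' make up ∂F/∂x and the coefficient of y' is ∂F/∂y:
  ∂F/∂x = x/32,
  ∂F/∂y = y/8.

Since d/dx[F] = ∂F/∂x + (∂F/∂y)·y' = 0, solve for y':
  (∂F/∂y)·y' = -∂F/∂x
  dy/dx = -(∂F/∂x)/(∂F/∂y) = -(x/32)/(y/8) = -x/(4y)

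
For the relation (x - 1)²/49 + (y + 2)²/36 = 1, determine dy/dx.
Take d/dx of both sides. Since y is implicitly a function of x, the chain rule attaches a y' = dy/dx factor whenever we differentiate through y.

Set F(x, y) = (left side) − (right side), so the curve is F = 0. Differentiating each term of F:
  d/dx[(x - 1)^2/49] = 2x/49 - 2/49
  d/dx[(y + 2)^2/36] = y'(y + 2)/18
  d/dx[-1] = 0

Collecting, the y'-free part is the partial derivative in x and the y' coefficient is the partial derivative in y:
  ∂F/∂x = 2x/49 - 2/49
  ∂F/∂y = y/18 + 1/9

so d/dx[F(x, y(x))] = ∂F/∂x + (∂F/∂y)·y' = 0. Rearranging,
  dy/dx = -(∂F/∂x)/(∂F/∂y) = -(2x/49 - 2/49)/(y/18 + 1/9)
        = -(2(x - 1)/49)/((y + 2)/18) = 36(1 - x)/(49(y + 2))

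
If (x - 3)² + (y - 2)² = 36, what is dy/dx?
Differentiate the relation implicitly: treat y = y(x) and apply the chain rule, so every y-derivative picks up a y' = dy/dx factor.

With everything moved to the left-hand side, differentiate term by term:
  d/dx[(x - 3)^2] = 2x - 6
  d/dx[(y - 2)^2] = 2·y'(y - 2)
  d/dx[-36] = 0

Separating the contributions that come from x directly and those that come through y:
  without y':      2x - 6
  multiplying y':  2y - 4

so (2x - 6) + (2y - 4)·y' = 0, and therefore
  dy/dx = -(2x - 6)/(2y - 4) = (3 - x)/(y - 2)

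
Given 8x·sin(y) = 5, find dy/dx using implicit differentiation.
Differentiate the relation implicitly: treat y = y(x) and apply the chain rule, so every y-derivative picks up a y' = dy/dx factor.

With everything moved to the left-hand side, differentiate term by term:
  d/dx[8x·sin(y)] = 8x·y'·cos(y) + 8sin(y)
  d/dx[-5] = 0

Separating the contributions that come from x directly and those that come through y:
  without y':      8sin(y)
  multiplying y':  8x·cos(y)

so (8sin(y)) + (8x·cos(y))·y' = 0, and therefore
  dy/dx = -(8sin(y))/(8x·cos(y)) = -tan(y)/x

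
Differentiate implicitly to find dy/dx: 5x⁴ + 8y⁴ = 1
Take d/dx of both sides. Since y is implicitly a function of x, the chain rule attaches a y' = dy/dx factor whenever we differentiate through y.

Set F(x, y) = (left side) − (right side), so the curve is F = 0. Differentiating each term of F:
  d/dx[5x^4] = 20x^3
  d/dx[8y^4] = 32y^3·y'
  d/dx[-1] = 0

Collecting, the y'-free part is the partial derivative in x and the y' coefficient is the partial derivative in y:
  ∂F/∂x = 20x^3
  ∂F/∂y = 32y^3

so d/dx[F(x, y(x))] = ∂F/∂x + (∂F/∂y)·y' = 0. Rearranging,
  dy/dx = -(∂F/∂x)/(∂F/∂y) = -(20x^3)/(32y^3) = -5x^3/(8y^3)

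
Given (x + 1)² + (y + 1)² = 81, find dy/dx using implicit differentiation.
Take d/dx of both sides. Since y is implicitly a function of x, the chain rule attaches a y' = dy/dx factor whenever we differentiate through y.

Set F(x, y) = (left side) − (right side), so the curve is F = 0. Differentiating each term of F:
  d/dx[(x + 1)^2] = 2x + 2
  d/dx[(y + 1)^2] = 2·y'(y + 1)
  d/dx[-81] = 0

Collecting, the y'-free part is the partial derivative in x and the y' coefficient is the partial derivative in y:
  ∂F/∂x = 2x + 2
  ∂F/∂y = 2y + 2

so d/dx[F(x, y(x))] = ∂F/∂x + (∂F/∂y)·y' = 0. Rearranging,
  dy/dx = -(∂F/∂x)/(∂F/∂y) = -(2x + 2)/(2y + 2) = (-x - 1)/(y + 1)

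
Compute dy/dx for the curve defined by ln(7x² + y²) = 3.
Apply d/dx to both sides, remembering that y depends on x. Each occurrence of y therefore brings in a y' = dy/dx via the chain rule.

With F(x, y) equal to the left-hand side minus the right, differentiate F term by term:
  d/dx[ln(7x^2 + y^2)] = (14x + 2y·y')/(7x^2 + y^2)
  d/dx[-3] = 0
Adding these up, d/dx[F] = 0 becomes
  (14x/(7x^2 + y^2)) + (2y/(7x^2 + y^2))·y' = 0,
so isolating y',
  dy/dx = -(14x/(7x^2 + y^2))/(2y/(7x^2 + y^2)) = -7x/y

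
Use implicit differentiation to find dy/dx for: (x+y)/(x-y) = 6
Take d/dx of both sides. Since y is implicitly a function of x, the chain rule attaches a y' = dy/dx factor whenever we differentiate through y.

Set F(x, y) = (left side) − (right side), so the curve is F = 0. Differentiating each term of F:
  d/dx[(x + y)/(x - y)] = (y' + 1)/(x - y) + (x + y)(y' - 1)/(x - y)^2
  d/dx[-6] = 0

Collecting, the y'-free part is the partial derivative in x and the y' coefficient is the partial derivative in y:
  ∂F/∂x = 1/(x - y) - (x + y)/(x - y)^2
  ∂F/∂y = 1/(x - y) + (x + y)/(x - y)^2

so d/dx[F(x, y(x))] = ∂F/∂x + (∂F/∂y)·y' = 0. Rearranging,
  dy/dx = -(∂F/∂x)/(∂F/∂y) = -(1/(x - y) - (x + y)/(x - y)^2)/(1/(x - y) + (x + y)/(x - y)^2)
        = -(-2y/(x - y)^2)/(2x/(x - y)^2) = y/x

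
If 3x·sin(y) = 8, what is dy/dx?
Take d/dx of both sides. Since y is implicitly a function of x, the chain rule attaches a y' = dy/dx factor whenever we differentiate through y.

Set F(x, y) = (left side) − (right side), so the curve is F = 0. Differentiating each term of F:
  d/dx[3x·sin(y)] = 3x·y'·cos(y) + 3sin(y)
  d/dx[-8] = 0

Collecting, the y'-free part is the partial derivative in x and the y' coefficient is the partial derivative in y:
  ∂F/∂x = 3sin(y)
  ∂F/∂y = 3x·cos(y)

so d/dx[F(x, y(x))] = ∂F/∂x + (∂F/∂y)·y' = 0. Rearranging,
  dy/dx = -(∂F/∂x)/(∂F/∂y) = -(3sin(y))/(3x·cos(y)) = -tan(y)/x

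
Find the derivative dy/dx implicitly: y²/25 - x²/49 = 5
Differentiate the relation implicitly: treat y = y(x) and apply the chain rule, so every y-derivative picks up a y' = dy/dx factor.

With everything moved to the left-hand side, differentiate term by term:
  d/dx[-x^2/49] = -2x/49
  d/dx[y^2/25] = 2y·y'/25
  d/dx[-5] = 0

Separating the contributions that come from x directly and those that come through y:
  without y':      -2x/49
  multiplying y':  2y/25

so (-2x/49) + (2y/25)·y' = 0, and therefore
  dy/dx = -(-2x/49)/(2y/25) = 25x/(49y)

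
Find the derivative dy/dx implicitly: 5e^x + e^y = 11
Take d/dx of both sides. Since y is implicitly a function of x, the chain rule attaches a y' = dy/dx factor whenever we differentiate through y.

Set F(x, y) = (left side) − (right side), so the curve is F = 0. Differentiating each term of F:
  d/dx[5e^(x)] = 5e^(x)
  d/dx[e^(y)] = y'·e^(y)
  d/dx[-11] = 0

Collecting, the y'-free part is the partial derivative in x and the y' coefficient is the partial derivative in y:
  ∂F/∂x = 5e^(x)
  ∂F/∂y = e^(y)

so d/dx[F(x, y(x))] = ∂F/∂x + (∂F/∂y)·y' = 0. Rearranging,
  dy/dx = -(∂F/∂x)/(∂F/∂y) = -(5e^(x))/(e^(y)) = -5e^(x - y)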